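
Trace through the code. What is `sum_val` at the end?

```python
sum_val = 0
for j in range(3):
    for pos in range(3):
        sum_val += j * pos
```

Let's trace through this code step by step.

Initialize: sum_val = 0
Entering loop: for j in range(3):

After execution: sum_val = 9
9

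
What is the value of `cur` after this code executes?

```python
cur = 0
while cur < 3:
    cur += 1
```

Let's trace through this code step by step.

Initialize: cur = 0
Entering loop: while cur < 3:

After execution: cur = 3
3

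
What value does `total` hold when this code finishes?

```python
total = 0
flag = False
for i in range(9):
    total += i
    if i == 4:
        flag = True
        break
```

Let's trace through this code step by step.

Initialize: total = 0
Initialize: flag = False
Entering loop: for i in range(9):

After execution: total = 10
10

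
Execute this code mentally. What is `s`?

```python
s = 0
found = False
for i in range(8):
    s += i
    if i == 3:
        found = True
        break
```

Let's trace through this code step by step.

Initialize: s = 0
Initialize: found = False
Entering loop: for i in range(8):

After execution: s = 6
6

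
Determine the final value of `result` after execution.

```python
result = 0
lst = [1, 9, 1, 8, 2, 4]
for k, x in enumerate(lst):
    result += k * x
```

Let's trace through this code step by step.

Initialize: result = 0
Initialize: lst = [1, 9, 1, 8, 2, 4]
Entering loop: for k, x in enumerate(lst):

After execution: result = 63
63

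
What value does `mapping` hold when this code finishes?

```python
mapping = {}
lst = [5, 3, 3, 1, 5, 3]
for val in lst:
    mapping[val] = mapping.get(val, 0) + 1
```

Let's trace through this code step by step.

Initialize: mapping = {}
Initialize: lst = [5, 3, 3, 1, 5, 3]
Entering loop: for val in lst:

After execution: mapping = {5: 2, 3: 3, 1: 1}
{5: 2, 3: 3, 1: 1}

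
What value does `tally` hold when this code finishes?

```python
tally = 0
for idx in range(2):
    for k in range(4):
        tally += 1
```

Let's trace through this code step by step.

Initialize: tally = 0
Entering loop: for idx in range(2):

After execution: tally = 8
8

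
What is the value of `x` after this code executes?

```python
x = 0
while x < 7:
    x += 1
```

Let's trace through this code step by step.

Initialize: x = 0
Entering loop: while x < 7:

After execution: x = 7
7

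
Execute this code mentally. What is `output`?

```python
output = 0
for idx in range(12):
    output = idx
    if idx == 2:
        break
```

Let's trace through this code step by step.

Initialize: output = 0
Entering loop: for idx in range(12):

After execution: output = 2
2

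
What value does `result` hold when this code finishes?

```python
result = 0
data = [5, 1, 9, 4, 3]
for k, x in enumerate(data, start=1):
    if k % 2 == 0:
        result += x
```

Let's trace through this code step by step.

Initialize: result = 0
Initialize: data = [5, 1, 9, 4, 3]
Entering loop: for k, x in enumerate(data, start=1):

After execution: result = 5
5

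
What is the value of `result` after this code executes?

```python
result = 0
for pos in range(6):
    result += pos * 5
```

Let's trace through this code step by step.

Initialize: result = 0
Entering loop: for pos in range(6):

After execution: result = 75
75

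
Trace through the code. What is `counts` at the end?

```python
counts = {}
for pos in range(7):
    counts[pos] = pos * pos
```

Let's trace through this code step by step.

Initialize: counts = {}
Entering loop: for pos in range(7):

After execution: counts = {0: 0, 1: 1, 2: 4, 3: 9, 4: 16, 5: 25, 6: 36}
{0: 0, 1: 1, 2: 4, 3: 9, 4: 16, 5: 25, 6: 36}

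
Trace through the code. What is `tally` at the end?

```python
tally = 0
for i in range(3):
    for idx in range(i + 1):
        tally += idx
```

Let's trace through this code step by step.

Initialize: tally = 0
Entering loop: for i in range(3):

After execution: tally = 4
4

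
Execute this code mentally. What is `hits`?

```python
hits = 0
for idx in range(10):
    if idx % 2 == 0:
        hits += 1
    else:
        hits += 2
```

Let's trace through this code step by step.

Initialize: hits = 0
Entering loop: for idx in range(10):

After execution: hits = 15
15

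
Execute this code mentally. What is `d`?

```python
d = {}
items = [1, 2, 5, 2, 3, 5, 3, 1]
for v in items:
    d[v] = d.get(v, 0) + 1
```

Let's trace through this code step by step.

Initialize: d = {}
Initialize: items = [1, 2, 5, 2, 3, 5, 3, 1]
Entering loop: for v in items:

After execution: d = {1: 2, 2: 2, 5: 2, 3: 2}
{1: 2, 2: 2, 5: 2, 3: 2}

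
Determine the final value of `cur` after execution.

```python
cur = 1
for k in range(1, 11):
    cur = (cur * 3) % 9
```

Let's trace through this code step by step.

Initialize: cur = 1
Entering loop: for k in range(1, 11):

After execution: cur = 0
0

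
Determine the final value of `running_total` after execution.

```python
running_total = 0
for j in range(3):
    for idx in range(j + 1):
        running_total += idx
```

Let's trace through this code step by step.

Initialize: running_total = 0
Entering loop: for j in range(3):

After execution: running_total = 4
4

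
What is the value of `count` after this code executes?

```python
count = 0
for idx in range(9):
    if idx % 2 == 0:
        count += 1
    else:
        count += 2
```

Let's trace through this code step by step.

Initialize: count = 0
Entering loop: for idx in range(9):

After execution: count = 13
13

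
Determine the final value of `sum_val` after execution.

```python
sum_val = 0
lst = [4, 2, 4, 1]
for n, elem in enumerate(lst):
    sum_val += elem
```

Let's trace through this code step by step.

Initialize: sum_val = 0
Initialize: lst = [4, 2, 4, 1]
Entering loop: for n, elem in enumerate(lst):

After execution: sum_val = 11
11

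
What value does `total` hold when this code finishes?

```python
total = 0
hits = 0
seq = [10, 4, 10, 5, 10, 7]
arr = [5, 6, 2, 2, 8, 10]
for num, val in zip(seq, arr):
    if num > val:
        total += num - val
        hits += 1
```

Let's trace through this code step by step.

Initialize: total = 0
Initialize: hits = 0
Initialize: seq = [10, 4, 10, 5, 10, 7]
Initialize: arr = [5, 6, 2, 2, 8, 10]
Entering loop: for num, val in zip(seq, arr):

After execution: total = 18
18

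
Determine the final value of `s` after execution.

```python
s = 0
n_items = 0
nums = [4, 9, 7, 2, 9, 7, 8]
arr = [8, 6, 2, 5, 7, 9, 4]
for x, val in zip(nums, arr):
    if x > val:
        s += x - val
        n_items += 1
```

Let's trace through this code step by step.

Initialize: s = 0
Initialize: n_items = 0
Initialize: nums = [4, 9, 7, 2, 9, 7, 8]
Initialize: arr = [8, 6, 2, 5, 7, 9, 4]
Entering loop: for x, val in zip(nums, arr):

After execution: s = 14
14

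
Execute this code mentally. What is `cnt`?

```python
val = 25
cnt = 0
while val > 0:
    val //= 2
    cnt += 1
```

Let's trace through this code step by step.

Initialize: val = 25
Initialize: cnt = 0
Entering loop: while val > 0:

After execution: cnt = 5
5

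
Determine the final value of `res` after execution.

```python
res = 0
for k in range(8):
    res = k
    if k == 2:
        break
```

Let's trace through this code step by step.

Initialize: res = 0
Entering loop: for k in range(8):

After execution: res = 2
2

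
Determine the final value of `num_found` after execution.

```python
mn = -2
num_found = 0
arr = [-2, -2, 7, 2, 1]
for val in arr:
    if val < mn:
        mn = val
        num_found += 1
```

Let's trace through this code step by step.

Initialize: mn = -2
Initialize: num_found = 0
Initialize: arr = [-2, -2, 7, 2, 1]
Entering loop: for val in arr:

After execution: num_found = 0
0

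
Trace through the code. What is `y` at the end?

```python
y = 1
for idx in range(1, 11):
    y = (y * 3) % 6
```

Let's trace through this code step by step.

Initialize: y = 1
Entering loop: for idx in range(1, 11):

After execution: y = 3
3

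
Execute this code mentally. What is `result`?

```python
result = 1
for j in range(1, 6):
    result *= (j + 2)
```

Let's trace through this code step by step.

Initialize: result = 1
Entering loop: for j in range(1, 6):

After execution: result = 2520
2520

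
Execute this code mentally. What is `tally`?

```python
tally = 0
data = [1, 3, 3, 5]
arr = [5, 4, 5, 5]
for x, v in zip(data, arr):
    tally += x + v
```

Let's trace through this code step by step.

Initialize: tally = 0
Initialize: data = [1, 3, 3, 5]
Initialize: arr = [5, 4, 5, 5]
Entering loop: for x, v in zip(data, arr):

After execution: tally = 31
31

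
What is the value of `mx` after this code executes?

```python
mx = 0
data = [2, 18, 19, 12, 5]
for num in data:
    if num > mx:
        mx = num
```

Let's trace through this code step by step.

Initialize: mx = 0
Initialize: data = [2, 18, 19, 12, 5]
Entering loop: for num in data:

After execution: mx = 19
19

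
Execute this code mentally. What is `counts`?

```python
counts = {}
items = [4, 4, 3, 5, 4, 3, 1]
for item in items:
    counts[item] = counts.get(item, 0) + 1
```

Let's trace through this code step by step.

Initialize: counts = {}
Initialize: items = [4, 4, 3, 5, 4, 3, 1]
Entering loop: for item in items:

After execution: counts = {4: 3, 3: 2, 5: 1, 1: 1}
{4: 3, 3: 2, 5: 1, 1: 1}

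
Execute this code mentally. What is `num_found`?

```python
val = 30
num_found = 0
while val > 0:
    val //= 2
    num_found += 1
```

Let's trace through this code step by step.

Initialize: val = 30
Initialize: num_found = 0
Entering loop: while val > 0:

After execution: num_found = 5
5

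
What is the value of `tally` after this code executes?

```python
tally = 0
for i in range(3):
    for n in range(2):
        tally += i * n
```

Let's trace through this code step by step.

Initialize: tally = 0
Entering loop: for i in range(3):

After execution: tally = 3
3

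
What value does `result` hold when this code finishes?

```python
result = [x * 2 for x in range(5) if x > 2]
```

Let's trace through this code step by step.

Initialize: result = [x * 2 for x in range(5) if x > 2]

After execution: result = [6, 8]
[6, 8]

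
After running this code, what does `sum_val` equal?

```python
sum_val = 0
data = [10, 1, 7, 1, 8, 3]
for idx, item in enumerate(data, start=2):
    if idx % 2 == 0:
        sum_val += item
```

Let's trace through this code step by step.

Initialize: sum_val = 0
Initialize: data = [10, 1, 7, 1, 8, 3]
Entering loop: for idx, item in enumerate(data, start=2):

After execution: sum_val = 25
25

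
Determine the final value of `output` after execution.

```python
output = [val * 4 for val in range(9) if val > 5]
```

Let's trace through this code step by step.

Initialize: output = [val * 4 for val in range(9) if val > 5]

After execution: output = [24, 28, 32]
[24, 28, 32]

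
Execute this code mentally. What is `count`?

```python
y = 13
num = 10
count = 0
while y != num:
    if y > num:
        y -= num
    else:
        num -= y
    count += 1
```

Let's trace through this code step by step.

Initialize: y = 13
Initialize: num = 10
Initialize: count = 0
Entering loop: while y != num:

After execution: count = 6
6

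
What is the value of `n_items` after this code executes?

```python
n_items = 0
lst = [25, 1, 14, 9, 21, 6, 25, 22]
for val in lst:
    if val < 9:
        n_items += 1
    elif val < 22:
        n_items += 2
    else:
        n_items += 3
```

Let's trace through this code step by step.

Initialize: n_items = 0
Initialize: lst = [25, 1, 14, 9, 21, 6, 25, 22]
Entering loop: for val in lst:

After execution: n_items = 17
17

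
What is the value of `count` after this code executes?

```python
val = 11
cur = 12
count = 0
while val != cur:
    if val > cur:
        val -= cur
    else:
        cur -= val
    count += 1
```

Let's trace through this code step by step.

Initialize: val = 11
Initialize: cur = 12
Initialize: count = 0
Entering loop: while val != cur:

After execution: count = 11
11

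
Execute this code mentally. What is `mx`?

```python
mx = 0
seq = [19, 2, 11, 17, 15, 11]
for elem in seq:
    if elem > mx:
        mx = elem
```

Let's trace through this code step by step.

Initialize: mx = 0
Initialize: seq = [19, 2, 11, 17, 15, 11]
Entering loop: for elem in seq:

After execution: mx = 19
19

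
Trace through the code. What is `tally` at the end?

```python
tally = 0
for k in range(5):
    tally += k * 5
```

Let's trace through this code step by step.

Initialize: tally = 0
Entering loop: for k in range(5):

After execution: tally = 50
50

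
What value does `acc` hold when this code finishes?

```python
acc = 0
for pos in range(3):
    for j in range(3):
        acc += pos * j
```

Let's trace through this code step by step.

Initialize: acc = 0
Entering loop: for pos in range(3):

After execution: acc = 9
9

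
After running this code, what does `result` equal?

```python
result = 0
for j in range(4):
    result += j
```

Let's trace through this code step by step.

Initialize: result = 0
Entering loop: for j in range(4):

After execution: result = 6
6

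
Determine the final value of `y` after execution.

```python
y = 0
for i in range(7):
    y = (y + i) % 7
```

Let's trace through this code step by step.

Initialize: y = 0
Entering loop: for i in range(7):

After execution: y = 0
0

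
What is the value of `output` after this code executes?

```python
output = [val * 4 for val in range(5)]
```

Let's trace through this code step by step.

Initialize: output = [val * 4 for val in range(5)]

After execution: output = [0, 4, 8, 12, 16]
[0, 4, 8, 12, 16]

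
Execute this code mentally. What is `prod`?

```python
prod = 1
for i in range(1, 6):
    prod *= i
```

Let's trace through this code step by step.

Initialize: prod = 1
Entering loop: for i in range(1, 6):

After execution: prod = 120
120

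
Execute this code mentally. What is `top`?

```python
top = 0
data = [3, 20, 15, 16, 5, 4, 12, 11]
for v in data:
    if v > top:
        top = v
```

Let's trace through this code step by step.

Initialize: top = 0
Initialize: data = [3, 20, 15, 16, 5, 4, 12, 11]
Entering loop: for v in data:

After execution: top = 20
20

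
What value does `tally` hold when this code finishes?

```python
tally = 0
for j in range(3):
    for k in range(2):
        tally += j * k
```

Let's trace through this code step by step.

Initialize: tally = 0
Entering loop: for j in range(3):

After execution: tally = 3
3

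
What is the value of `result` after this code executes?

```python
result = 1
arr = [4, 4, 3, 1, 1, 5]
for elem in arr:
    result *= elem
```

Let's trace through this code step by step.

Initialize: result = 1
Initialize: arr = [4, 4, 3, 1, 1, 5]
Entering loop: for elem in arr:

After execution: result = 240
240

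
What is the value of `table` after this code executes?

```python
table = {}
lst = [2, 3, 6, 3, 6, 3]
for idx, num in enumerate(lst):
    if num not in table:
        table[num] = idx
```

Let's trace through this code step by step.

Initialize: table = {}
Initialize: lst = [2, 3, 6, 3, 6, 3]
Entering loop: for idx, num in enumerate(lst):

After execution: table = {2: 0, 3: 1, 6: 2}
{2: 0, 3: 1, 6: 2}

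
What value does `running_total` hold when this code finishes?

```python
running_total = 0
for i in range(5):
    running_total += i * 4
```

Let's trace through this code step by step.

Initialize: running_total = 0
Entering loop: for i in range(5):

After execution: running_total = 40
40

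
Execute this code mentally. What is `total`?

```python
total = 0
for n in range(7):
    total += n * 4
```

Let's trace through this code step by step.

Initialize: total = 0
Entering loop: for n in range(7):

After execution: total = 84
84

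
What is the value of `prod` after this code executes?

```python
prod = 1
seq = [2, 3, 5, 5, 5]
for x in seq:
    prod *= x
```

Let's trace through this code step by step.

Initialize: prod = 1
Initialize: seq = [2, 3, 5, 5, 5]
Entering loop: for x in seq:

After execution: prod = 750
750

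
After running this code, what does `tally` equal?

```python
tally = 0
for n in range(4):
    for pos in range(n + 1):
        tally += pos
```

Let's trace through this code step by step.

Initialize: tally = 0
Entering loop: for n in range(4):

After execution: tally = 10
10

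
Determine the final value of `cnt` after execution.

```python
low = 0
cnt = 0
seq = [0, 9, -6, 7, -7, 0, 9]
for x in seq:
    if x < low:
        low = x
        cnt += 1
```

Let's trace through this code step by step.

Initialize: low = 0
Initialize: cnt = 0
Initialize: seq = [0, 9, -6, 7, -7, 0, 9]
Entering loop: for x in seq:

After execution: cnt = 2
2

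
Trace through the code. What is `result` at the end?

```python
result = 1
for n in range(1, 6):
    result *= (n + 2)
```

Let's trace through this code step by step.

Initialize: result = 1
Entering loop: for n in range(1, 6):

After execution: result = 2520
2520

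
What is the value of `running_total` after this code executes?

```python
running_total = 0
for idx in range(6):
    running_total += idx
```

Let's trace through this code step by step.

Initialize: running_total = 0
Entering loop: for idx in range(6):

After execution: running_total = 15
15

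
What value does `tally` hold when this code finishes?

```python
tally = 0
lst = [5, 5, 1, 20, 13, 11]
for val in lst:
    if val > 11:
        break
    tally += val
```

Let's trace through this code step by step.

Initialize: tally = 0
Initialize: lst = [5, 5, 1, 20, 13, 11]
Entering loop: for val in lst:

After execution: tally = 11
11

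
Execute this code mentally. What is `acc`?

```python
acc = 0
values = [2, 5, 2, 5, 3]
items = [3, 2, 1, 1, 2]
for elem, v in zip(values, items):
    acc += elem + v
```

Let's trace through this code step by step.

Initialize: acc = 0
Initialize: values = [2, 5, 2, 5, 3]
Initialize: items = [3, 2, 1, 1, 2]
Entering loop: for elem, v in zip(values, items):

After execution: acc = 26
26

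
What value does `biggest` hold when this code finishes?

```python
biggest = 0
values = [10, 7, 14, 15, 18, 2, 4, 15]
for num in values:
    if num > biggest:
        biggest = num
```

Let's trace through this code step by step.

Initialize: biggest = 0
Initialize: values = [10, 7, 14, 15, 18, 2, 4, 15]
Entering loop: for num in values:

After execution: biggest = 18
18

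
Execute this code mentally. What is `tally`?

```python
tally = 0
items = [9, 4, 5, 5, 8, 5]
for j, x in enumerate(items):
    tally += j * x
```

Let's trace through this code step by step.

Initialize: tally = 0
Initialize: items = [9, 4, 5, 5, 8, 5]
Entering loop: for j, x in enumerate(items):

After execution: tally = 86
86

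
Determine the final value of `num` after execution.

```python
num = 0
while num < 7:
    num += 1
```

Let's trace through this code step by step.

Initialize: num = 0
Entering loop: while num < 7:

After execution: num = 7
7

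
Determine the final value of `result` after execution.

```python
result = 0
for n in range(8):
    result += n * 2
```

Let's trace through this code step by step.

Initialize: result = 0
Entering loop: for n in range(8):

After execution: result = 56
56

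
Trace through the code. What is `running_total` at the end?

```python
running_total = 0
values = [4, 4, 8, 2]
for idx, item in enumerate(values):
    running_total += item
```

Let's trace through this code step by step.

Initialize: running_total = 0
Initialize: values = [4, 4, 8, 2]
Entering loop: for idx, item in enumerate(values):

After execution: running_total = 18
18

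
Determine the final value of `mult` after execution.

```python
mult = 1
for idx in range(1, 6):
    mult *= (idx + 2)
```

Let's trace through this code step by step.

Initialize: mult = 1
Entering loop: for idx in range(1, 6):

After execution: mult = 2520
2520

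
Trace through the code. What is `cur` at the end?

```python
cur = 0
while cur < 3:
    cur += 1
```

Let's trace through this code step by step.

Initialize: cur = 0
Entering loop: while cur < 3:

After execution: cur = 3
3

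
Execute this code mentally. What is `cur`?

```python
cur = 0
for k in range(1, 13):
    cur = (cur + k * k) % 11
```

Let's trace through this code step by step.

Initialize: cur = 0
Entering loop: for k in range(1, 13):

After execution: cur = 1
1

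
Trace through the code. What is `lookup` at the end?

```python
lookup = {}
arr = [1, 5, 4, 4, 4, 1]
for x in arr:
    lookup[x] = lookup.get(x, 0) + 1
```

Let's trace through this code step by step.

Initialize: lookup = {}
Initialize: arr = [1, 5, 4, 4, 4, 1]
Entering loop: for x in arr:

After execution: lookup = {1: 2, 5: 1, 4: 3}
{1: 2, 5: 1, 4: 3}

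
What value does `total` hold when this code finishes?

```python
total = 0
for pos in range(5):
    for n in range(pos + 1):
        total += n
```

Let's trace through this code step by step.

Initialize: total = 0
Entering loop: for pos in range(5):

After execution: total = 20
20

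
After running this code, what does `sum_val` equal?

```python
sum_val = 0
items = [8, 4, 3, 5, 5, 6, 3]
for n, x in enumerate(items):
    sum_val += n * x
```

Let's trace through this code step by step.

Initialize: sum_val = 0
Initialize: items = [8, 4, 3, 5, 5, 6, 3]
Entering loop: for n, x in enumerate(items):

After execution: sum_val = 93
93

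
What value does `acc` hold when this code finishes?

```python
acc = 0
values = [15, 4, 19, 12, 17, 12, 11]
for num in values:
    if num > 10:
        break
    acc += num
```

Let's trace through this code step by step.

Initialize: acc = 0
Initialize: values = [15, 4, 19, 12, 17, 12, 11]
Entering loop: for num in values:

After execution: acc = 0
0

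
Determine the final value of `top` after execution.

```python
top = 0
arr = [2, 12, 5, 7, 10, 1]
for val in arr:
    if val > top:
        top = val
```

Let's trace through this code step by step.

Initialize: top = 0
Initialize: arr = [2, 12, 5, 7, 10, 1]
Entering loop: for val in arr:

After execution: top = 12
12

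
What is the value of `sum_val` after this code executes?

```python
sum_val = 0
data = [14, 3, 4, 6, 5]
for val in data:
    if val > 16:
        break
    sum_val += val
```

Let's trace through this code step by step.

Initialize: sum_val = 0
Initialize: data = [14, 3, 4, 6, 5]
Entering loop: for val in data:

After execution: sum_val = 32
32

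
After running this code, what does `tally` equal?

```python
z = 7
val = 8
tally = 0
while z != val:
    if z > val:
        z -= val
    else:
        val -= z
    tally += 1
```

Let's trace through this code step by step.

Initialize: z = 7
Initialize: val = 8
Initialize: tally = 0
Entering loop: while z != val:

After execution: tally = 7
7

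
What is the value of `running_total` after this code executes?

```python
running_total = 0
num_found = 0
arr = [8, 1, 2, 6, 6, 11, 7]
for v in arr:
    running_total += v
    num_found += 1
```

Let's trace through this code step by step.

Initialize: running_total = 0
Initialize: num_found = 0
Initialize: arr = [8, 1, 2, 6, 6, 11, 7]
Entering loop: for v in arr:

After execution: running_total = 41
41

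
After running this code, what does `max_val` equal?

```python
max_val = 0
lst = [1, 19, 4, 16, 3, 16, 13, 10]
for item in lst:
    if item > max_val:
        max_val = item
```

Let's trace through this code step by step.

Initialize: max_val = 0
Initialize: lst = [1, 19, 4, 16, 3, 16, 13, 10]
Entering loop: for item in lst:

After execution: max_val = 19
19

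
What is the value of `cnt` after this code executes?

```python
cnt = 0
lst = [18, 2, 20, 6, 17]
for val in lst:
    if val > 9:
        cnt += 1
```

Let's trace through this code step by step.

Initialize: cnt = 0
Initialize: lst = [18, 2, 20, 6, 17]
Entering loop: for val in lst:

After execution: cnt = 3
3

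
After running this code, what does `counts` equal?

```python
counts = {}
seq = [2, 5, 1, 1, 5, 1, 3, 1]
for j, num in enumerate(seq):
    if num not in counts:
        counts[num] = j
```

Let's trace through this code step by step.

Initialize: counts = {}
Initialize: seq = [2, 5, 1, 1, 5, 1, 3, 1]
Entering loop: for j, num in enumerate(seq):

After execution: counts = {2: 0, 5: 1, 1: 2, 3: 6}
{2: 0, 5: 1, 1: 2, 3: 6}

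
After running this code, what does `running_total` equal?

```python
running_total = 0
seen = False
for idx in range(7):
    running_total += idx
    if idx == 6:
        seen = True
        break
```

Let's trace through this code step by step.

Initialize: running_total = 0
Initialize: seen = False
Entering loop: for idx in range(7):

After execution: running_total = 21
21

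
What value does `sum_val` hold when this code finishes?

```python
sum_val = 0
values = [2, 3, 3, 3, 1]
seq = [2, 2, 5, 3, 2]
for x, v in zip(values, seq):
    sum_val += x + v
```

Let's trace through this code step by step.

Initialize: sum_val = 0
Initialize: values = [2, 3, 3, 3, 1]
Initialize: seq = [2, 2, 5, 3, 2]
Entering loop: for x, v in zip(values, seq):

After execution: sum_val = 26
26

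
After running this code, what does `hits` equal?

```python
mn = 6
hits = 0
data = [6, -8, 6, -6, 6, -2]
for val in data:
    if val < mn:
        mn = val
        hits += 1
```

Let's trace through this code step by step.

Initialize: mn = 6
Initialize: hits = 0
Initialize: data = [6, -8, 6, -6, 6, -2]
Entering loop: for val in data:

After execution: hits = 1
1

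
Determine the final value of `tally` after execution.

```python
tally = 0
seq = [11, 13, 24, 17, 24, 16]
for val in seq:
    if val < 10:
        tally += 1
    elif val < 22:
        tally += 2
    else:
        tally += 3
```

Let's trace through this code step by step.

Initialize: tally = 0
Initialize: seq = [11, 13, 24, 17, 24, 16]
Entering loop: for val in seq:

After execution: tally = 14
14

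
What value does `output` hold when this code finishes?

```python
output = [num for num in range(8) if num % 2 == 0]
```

Let's trace through this code step by step.

Initialize: output = [num for num in range(8) if num % 2 == 0]

After execution: output = [0, 2, 4, 6]
[0, 2, 4, 6]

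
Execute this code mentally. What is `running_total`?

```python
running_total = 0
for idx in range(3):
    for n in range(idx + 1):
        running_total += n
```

Let's trace through this code step by step.

Initialize: running_total = 0
Entering loop: for idx in range(3):

After execution: running_total = 4
4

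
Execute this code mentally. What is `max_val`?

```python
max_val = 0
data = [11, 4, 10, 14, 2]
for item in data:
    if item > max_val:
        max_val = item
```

Let's trace through this code step by step.

Initialize: max_val = 0
Initialize: data = [11, 4, 10, 14, 2]
Entering loop: for item in data:

After execution: max_val = 14
14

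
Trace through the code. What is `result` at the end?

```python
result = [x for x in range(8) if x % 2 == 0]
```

Let's trace through this code step by step.

Initialize: result = [x for x in range(8) if x % 2 == 0]

After execution: result = [0, 2, 4, 6]
[0, 2, 4, 6]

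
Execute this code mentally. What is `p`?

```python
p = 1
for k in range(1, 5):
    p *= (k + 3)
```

Let's trace through this code step by step.

Initialize: p = 1
Entering loop: for k in range(1, 5):

After execution: p = 840
840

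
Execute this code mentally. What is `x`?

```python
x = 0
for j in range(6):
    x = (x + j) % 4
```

Let's trace through this code step by step.

Initialize: x = 0
Entering loop: for j in range(6):

After execution: x = 3
3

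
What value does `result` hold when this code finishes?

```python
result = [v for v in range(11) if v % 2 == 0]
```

Let's trace through this code step by step.

Initialize: result = [v for v in range(11) if v % 2 == 0]

After execution: result = [0, 2, 4, 6, 8, 10]
[0, 2, 4, 6, 8, 10]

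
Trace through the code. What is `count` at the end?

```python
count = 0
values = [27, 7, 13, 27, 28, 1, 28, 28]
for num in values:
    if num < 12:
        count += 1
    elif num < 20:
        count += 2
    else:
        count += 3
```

Let's trace through this code step by step.

Initialize: count = 0
Initialize: values = [27, 7, 13, 27, 28, 1, 28, 28]
Entering loop: for num in values:

After execution: count = 19
19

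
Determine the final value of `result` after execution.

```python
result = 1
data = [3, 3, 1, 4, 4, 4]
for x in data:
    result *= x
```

Let's trace through this code step by step.

Initialize: result = 1
Initialize: data = [3, 3, 1, 4, 4, 4]
Entering loop: for x in data:

After execution: result = 576
576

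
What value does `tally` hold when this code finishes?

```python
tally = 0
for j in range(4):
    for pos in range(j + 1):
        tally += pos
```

Let's trace through this code step by step.

Initialize: tally = 0
Entering loop: for j in range(4):

After execution: tally = 10
10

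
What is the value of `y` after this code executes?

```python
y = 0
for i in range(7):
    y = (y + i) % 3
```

Let's trace through this code step by step.

Initialize: y = 0
Entering loop: for i in range(7):

After execution: y = 0
0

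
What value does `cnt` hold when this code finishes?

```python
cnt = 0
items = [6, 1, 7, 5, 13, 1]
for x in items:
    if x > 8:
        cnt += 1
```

Let's trace through this code step by step.

Initialize: cnt = 0
Initialize: items = [6, 1, 7, 5, 13, 1]
Entering loop: for x in items:

After execution: cnt = 1
1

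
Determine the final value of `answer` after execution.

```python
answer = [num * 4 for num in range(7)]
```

Let's trace through this code step by step.

Initialize: answer = [num * 4 for num in range(7)]

After execution: answer = [0, 4, 8, 12, 16, 20, 24]
[0, 4, 8, 12, 16, 20, 24]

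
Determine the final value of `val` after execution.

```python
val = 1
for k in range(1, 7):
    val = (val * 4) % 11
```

Let's trace through this code step by step.

Initialize: val = 1
Entering loop: for k in range(1, 7):

After execution: val = 4
4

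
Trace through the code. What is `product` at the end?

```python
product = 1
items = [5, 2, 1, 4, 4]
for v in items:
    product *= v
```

Let's trace through this code step by step.

Initialize: product = 1
Initialize: items = [5, 2, 1, 4, 4]
Entering loop: for v in items:

After execution: product = 160
160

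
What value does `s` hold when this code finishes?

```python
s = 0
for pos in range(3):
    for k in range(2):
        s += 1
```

Let's trace through this code step by step.

Initialize: s = 0
Entering loop: for pos in range(3):

After execution: s = 6
6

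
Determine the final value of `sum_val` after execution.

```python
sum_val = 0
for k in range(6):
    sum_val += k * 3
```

Let's trace through this code step by step.

Initialize: sum_val = 0
Entering loop: for k in range(6):

After execution: sum_val = 45
45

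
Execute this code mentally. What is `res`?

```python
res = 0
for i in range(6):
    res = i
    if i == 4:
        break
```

Let's trace through this code step by step.

Initialize: res = 0
Entering loop: for i in range(6):

After execution: res = 4
4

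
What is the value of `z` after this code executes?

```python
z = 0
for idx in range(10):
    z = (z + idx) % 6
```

Let's trace through this code step by step.

Initialize: z = 0
Entering loop: for idx in range(10):

After execution: z = 3
3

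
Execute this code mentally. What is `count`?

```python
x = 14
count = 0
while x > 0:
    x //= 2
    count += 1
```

Let's trace through this code step by step.

Initialize: x = 14
Initialize: count = 0
Entering loop: while x > 0:

After execution: count = 4
4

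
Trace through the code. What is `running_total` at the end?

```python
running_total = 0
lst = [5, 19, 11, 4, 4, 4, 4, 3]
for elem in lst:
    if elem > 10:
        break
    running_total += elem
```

Let's trace through this code step by step.

Initialize: running_total = 0
Initialize: lst = [5, 19, 11, 4, 4, 4, 4, 3]
Entering loop: for elem in lst:

After execution: running_total = 5
5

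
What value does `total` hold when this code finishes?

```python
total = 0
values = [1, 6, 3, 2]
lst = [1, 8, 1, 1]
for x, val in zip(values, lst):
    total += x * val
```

Let's trace through this code step by step.

Initialize: total = 0
Initialize: values = [1, 6, 3, 2]
Initialize: lst = [1, 8, 1, 1]
Entering loop: for x, val in zip(values, lst):

After execution: total = 54
54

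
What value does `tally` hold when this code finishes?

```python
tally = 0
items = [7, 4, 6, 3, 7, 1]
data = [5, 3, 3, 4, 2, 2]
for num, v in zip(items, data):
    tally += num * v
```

Let's trace through this code step by step.

Initialize: tally = 0
Initialize: items = [7, 4, 6, 3, 7, 1]
Initialize: data = [5, 3, 3, 4, 2, 2]
Entering loop: for num, v in zip(items, data):

After execution: tally = 93
93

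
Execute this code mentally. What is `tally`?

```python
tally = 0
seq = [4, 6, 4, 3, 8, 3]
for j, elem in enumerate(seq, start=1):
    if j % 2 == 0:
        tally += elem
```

Let's trace through this code step by step.

Initialize: tally = 0
Initialize: seq = [4, 6, 4, 3, 8, 3]
Entering loop: for j, elem in enumerate(seq, start=1):

After execution: tally = 12
12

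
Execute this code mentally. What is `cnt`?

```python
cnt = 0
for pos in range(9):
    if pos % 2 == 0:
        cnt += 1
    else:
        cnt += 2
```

Let's trace through this code step by step.

Initialize: cnt = 0
Entering loop: for pos in range(9):

After execution: cnt = 13
13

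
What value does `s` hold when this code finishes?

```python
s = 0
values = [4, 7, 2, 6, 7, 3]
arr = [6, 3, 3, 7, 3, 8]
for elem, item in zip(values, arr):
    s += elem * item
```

Let's trace through this code step by step.

Initialize: s = 0
Initialize: values = [4, 7, 2, 6, 7, 3]
Initialize: arr = [6, 3, 3, 7, 3, 8]
Entering loop: for elem, item in zip(values, arr):

After execution: s = 138
138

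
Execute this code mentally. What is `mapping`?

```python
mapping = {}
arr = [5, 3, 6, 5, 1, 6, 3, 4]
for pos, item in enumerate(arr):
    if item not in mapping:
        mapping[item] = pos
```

Let's trace through this code step by step.

Initialize: mapping = {}
Initialize: arr = [5, 3, 6, 5, 1, 6, 3, 4]
Entering loop: for pos, item in enumerate(arr):

After execution: mapping = {5: 0, 3: 1, 6: 2, 1: 4, 4: 7}
{5: 0, 3: 1, 6: 2, 1: 4, 4: 7}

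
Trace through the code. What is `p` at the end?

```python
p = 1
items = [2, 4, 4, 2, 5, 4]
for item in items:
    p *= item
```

Let's trace through this code step by step.

Initialize: p = 1
Initialize: items = [2, 4, 4, 2, 5, 4]
Entering loop: for item in items:

After execution: p = 1280
1280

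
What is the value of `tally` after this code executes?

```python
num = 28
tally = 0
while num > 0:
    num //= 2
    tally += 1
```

Let's trace through this code step by step.

Initialize: num = 28
Initialize: tally = 0
Entering loop: while num > 0:

After execution: tally = 5
5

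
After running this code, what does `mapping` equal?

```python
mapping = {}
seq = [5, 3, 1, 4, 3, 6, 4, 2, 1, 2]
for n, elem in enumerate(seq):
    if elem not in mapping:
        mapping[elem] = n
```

Let's trace through this code step by step.

Initialize: mapping = {}
Initialize: seq = [5, 3, 1, 4, 3, 6, 4, 2, 1, 2]
Entering loop: for n, elem in enumerate(seq):

After execution: mapping = {5: 0, 3: 1, 1: 2, 4: 3, 6: 5, 2: 7}
{5: 0, 3: 1, 1: 2, 4: 3, 6: 5, 2: 7}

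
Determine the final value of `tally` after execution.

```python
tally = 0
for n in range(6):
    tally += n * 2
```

Let's trace through this code step by step.

Initialize: tally = 0
Entering loop: for n in range(6):

After execution: tally = 30
30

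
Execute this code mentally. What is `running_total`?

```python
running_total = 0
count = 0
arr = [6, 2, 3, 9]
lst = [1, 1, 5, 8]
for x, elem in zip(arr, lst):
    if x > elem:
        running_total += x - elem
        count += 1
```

Let's trace through this code step by step.

Initialize: running_total = 0
Initialize: count = 0
Initialize: arr = [6, 2, 3, 9]
Initialize: lst = [1, 1, 5, 8]
Entering loop: for x, elem in zip(arr, lst):

After execution: running_total = 7
7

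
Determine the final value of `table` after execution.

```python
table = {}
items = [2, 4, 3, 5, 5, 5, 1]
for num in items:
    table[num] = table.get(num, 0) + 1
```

Let's trace through this code step by step.

Initialize: table = {}
Initialize: items = [2, 4, 3, 5, 5, 5, 1]
Entering loop: for num in items:

After execution: table = {2: 1, 4: 1, 3: 1, 5: 3, 1: 1}
{2: 1, 4: 1, 3: 1, 5: 3, 1: 1}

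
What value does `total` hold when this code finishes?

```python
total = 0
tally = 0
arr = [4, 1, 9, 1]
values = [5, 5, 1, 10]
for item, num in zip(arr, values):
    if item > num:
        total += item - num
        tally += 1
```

Let's trace through this code step by step.

Initialize: total = 0
Initialize: tally = 0
Initialize: arr = [4, 1, 9, 1]
Initialize: values = [5, 5, 1, 10]
Entering loop: for item, num in zip(arr, values):

After execution: total = 8
8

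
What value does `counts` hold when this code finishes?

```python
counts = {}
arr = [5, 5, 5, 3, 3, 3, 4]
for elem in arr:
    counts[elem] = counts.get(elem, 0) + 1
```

Let's trace through this code step by step.

Initialize: counts = {}
Initialize: arr = [5, 5, 5, 3, 3, 3, 4]
Entering loop: for elem in arr:

After execution: counts = {5: 3, 3: 3, 4: 1}
{5: 3, 3: 3, 4: 1}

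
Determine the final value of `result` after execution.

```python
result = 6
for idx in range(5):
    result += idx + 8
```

Let's trace through this code step by step.

Initialize: result = 6
Entering loop: for idx in range(5):

After execution: result = 56
56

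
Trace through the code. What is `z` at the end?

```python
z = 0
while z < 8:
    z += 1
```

Let's trace through this code step by step.

Initialize: z = 0
Entering loop: while z < 8:

After execution: z = 8
8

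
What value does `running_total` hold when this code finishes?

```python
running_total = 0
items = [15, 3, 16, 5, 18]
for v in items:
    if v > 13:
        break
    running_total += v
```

Let's trace through this code step by step.

Initialize: running_total = 0
Initialize: items = [15, 3, 16, 5, 18]
Entering loop: for v in items:

After execution: running_total = 0
0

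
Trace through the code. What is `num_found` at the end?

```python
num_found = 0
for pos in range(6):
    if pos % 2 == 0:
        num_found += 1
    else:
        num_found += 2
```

Let's trace through this code step by step.

Initialize: num_found = 0
Entering loop: for pos in range(6):

After execution: num_found = 9
9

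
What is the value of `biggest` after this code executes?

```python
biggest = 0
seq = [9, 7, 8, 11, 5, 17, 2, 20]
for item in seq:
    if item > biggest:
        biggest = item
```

Let's trace through this code step by step.

Initialize: biggest = 0
Initialize: seq = [9, 7, 8, 11, 5, 17, 2, 20]
Entering loop: for item in seq:

After execution: biggest = 20
20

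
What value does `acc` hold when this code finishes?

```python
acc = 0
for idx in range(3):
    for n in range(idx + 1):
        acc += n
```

Let's trace through this code step by step.

Initialize: acc = 0
Entering loop: for idx in range(3):

After execution: acc = 4
4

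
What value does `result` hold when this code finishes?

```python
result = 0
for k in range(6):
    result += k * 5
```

Let's trace through this code step by step.

Initialize: result = 0
Entering loop: for k in range(6):

After execution: result = 75
75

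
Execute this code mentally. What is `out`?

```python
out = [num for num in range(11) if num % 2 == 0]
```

Let's trace through this code step by step.

Initialize: out = [num for num in range(11) if num % 2 == 0]

After execution: out = [0, 2, 4, 6, 8, 10]
[0, 2, 4, 6, 8, 10]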